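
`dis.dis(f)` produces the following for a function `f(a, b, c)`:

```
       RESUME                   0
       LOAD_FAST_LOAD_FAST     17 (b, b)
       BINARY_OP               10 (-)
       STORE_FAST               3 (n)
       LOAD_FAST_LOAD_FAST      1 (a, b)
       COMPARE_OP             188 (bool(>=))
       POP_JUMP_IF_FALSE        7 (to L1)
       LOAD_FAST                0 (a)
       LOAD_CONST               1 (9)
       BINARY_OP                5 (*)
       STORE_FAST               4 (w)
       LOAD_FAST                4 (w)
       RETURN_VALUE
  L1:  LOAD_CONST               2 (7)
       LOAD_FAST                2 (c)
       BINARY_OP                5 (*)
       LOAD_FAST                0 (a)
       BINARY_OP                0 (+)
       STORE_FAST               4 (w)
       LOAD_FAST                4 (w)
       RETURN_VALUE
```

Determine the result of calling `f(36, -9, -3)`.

324

LOAD_FAST_LOAD_FAST b,b → push -9,-9. Stack: [-9, -9]
BINARY_OP - → -9 - -9 = 0. Stack: [0]
STORE_FAST n → n=0. Stack: []
LOAD_FAST_LOAD_FAST a,b → push 36,-9. Stack: [36, -9]
COMPARE_OP bool(>=) → 36 vs -9 = True. Stack: [True]
POP_JUMP_IF_FALSE → pop True; no jump. Stack: []
LOAD_FAST a → push 36. Stack: [36]
LOAD_CONST → push 9. Stack: [36, 9]
BINARY_OP * → 36 * 9 = 324. Stack: [324]
STORE_FAST w → w=324. Stack: []
LOAD_FAST w → push 324. Stack: [324]
RETURN_VALUE → return 324.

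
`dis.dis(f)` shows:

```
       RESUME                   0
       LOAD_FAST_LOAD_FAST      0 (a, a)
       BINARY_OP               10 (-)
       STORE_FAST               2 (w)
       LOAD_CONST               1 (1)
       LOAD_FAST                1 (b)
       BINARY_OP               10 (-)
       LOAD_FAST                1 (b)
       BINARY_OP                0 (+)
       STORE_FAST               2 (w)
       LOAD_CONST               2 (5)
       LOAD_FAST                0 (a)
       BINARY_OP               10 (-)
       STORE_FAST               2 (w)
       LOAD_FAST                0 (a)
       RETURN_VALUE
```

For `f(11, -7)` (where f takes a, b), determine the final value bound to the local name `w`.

LOAD_FAST_LOAD_FAST a,a → push 11,11. Stack: [11, 11]
BINARY_OP - → 11 - 11 = 0. Stack: [0]
STORE_FAST w → w=0. Stack: []
LOAD_CONST → push 1. Stack: [1]
LOAD_FAST b → push -7. Stack: [1, -7]
BINARY_OP - → 1 - -7 = 8. Stack: [8]
LOAD_FAST b → push -7. Stack: [8, -7]
BINARY_OP + → 8 + -7 = 1. Stack: [1]
STORE_FAST w → w=1. Stack: []
LOAD_CONST → push 5. Stack: [5]
LOAD_FAST a → push 11. Stack: [5, 11]
BINARY_OP - → 5 - 11 = -6. Stack: [-6]
STORE_FAST w → w=-6. Stack: []
LOAD_FAST a → push 11. Stack: [11]
RETURN_VALUE → return 11.

-6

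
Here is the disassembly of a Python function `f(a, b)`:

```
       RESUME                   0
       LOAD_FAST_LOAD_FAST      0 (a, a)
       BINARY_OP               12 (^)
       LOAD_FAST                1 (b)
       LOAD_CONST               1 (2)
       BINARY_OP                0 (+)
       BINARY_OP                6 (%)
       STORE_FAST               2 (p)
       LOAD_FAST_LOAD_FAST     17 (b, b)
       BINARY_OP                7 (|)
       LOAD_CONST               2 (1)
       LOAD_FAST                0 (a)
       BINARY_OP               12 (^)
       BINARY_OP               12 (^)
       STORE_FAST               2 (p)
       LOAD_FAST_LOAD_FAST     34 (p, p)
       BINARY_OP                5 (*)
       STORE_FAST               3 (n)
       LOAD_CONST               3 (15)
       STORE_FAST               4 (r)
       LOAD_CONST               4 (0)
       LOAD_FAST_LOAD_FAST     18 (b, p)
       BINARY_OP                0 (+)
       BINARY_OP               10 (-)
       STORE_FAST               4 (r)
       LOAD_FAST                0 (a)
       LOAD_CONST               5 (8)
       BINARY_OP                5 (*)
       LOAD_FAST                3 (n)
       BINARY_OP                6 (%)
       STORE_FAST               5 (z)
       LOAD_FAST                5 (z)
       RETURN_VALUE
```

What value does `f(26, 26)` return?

LOAD_FAST_LOAD_FAST a,a → push 26,26. Stack: [26, 26]
BINARY_OP ^ → 26 ^ 26 = 0. Stack: [0]
LOAD_FAST b → push 26. Stack: [0, 26]
LOAD_CONST → push 2. Stack: [0, 26, 2]
BINARY_OP + → 26 + 2 = 28. Stack: [0, 28]
BINARY_OP % → 0 % 28 = 0. Stack: [0]
STORE_FAST p → p=0. Stack: []
LOAD_FAST_LOAD_FAST b,b → push 26,26. Stack: [26, 26]
BINARY_OP | → 26 | 26 = 26. Stack: [26]
LOAD_CONST → push 1. Stack: [26, 1]
LOAD_FAST a → push 26. Stack: [26, 1, 26]
BINARY_OP ^ → 1 ^ 26 = 27. Stack: [26, 27]
BINARY_OP ^ → 26 ^ 27 = 1. Stack: [1]
STORE_FAST p → p=1. Stack: []
LOAD_FAST_LOAD_FAST p,p → push 1,1. Stack: [1, 1]
BINARY_OP * → 1 * 1 = 1. Stack: [1]
STORE_FAST n → n=1. Stack: []
LOAD_CONST → push 15. Stack: [15]
STORE_FAST r → r=15. Stack: []
LOAD_CONST → push 0. Stack: [0]
LOAD_FAST_LOAD_FAST b,p → push 26,1. Stack: [0, 26, 1]
BINARY_OP + → 26 + 1 = 27. Stack: [0, 27]
BINARY_OP - → 0 - 27 = -27. Stack: [-27]
STORE_FAST r → r=-27. Stack: []
LOAD_FAST a → push 26. Stack: [26]
LOAD_CONST → push 8. Stack: [26, 8]
BINARY_OP * → 26 * 8 = 208. Stack: [208]
LOAD_FAST n → push 1. Stack: [208, 1]
BINARY_OP % → 208 % 1 = 0. Stack: [0]
STORE_FAST z → z=0. Stack: []
LOAD_FAST z → push 0. Stack: [0]
RETURN_VALUE → return 0.

0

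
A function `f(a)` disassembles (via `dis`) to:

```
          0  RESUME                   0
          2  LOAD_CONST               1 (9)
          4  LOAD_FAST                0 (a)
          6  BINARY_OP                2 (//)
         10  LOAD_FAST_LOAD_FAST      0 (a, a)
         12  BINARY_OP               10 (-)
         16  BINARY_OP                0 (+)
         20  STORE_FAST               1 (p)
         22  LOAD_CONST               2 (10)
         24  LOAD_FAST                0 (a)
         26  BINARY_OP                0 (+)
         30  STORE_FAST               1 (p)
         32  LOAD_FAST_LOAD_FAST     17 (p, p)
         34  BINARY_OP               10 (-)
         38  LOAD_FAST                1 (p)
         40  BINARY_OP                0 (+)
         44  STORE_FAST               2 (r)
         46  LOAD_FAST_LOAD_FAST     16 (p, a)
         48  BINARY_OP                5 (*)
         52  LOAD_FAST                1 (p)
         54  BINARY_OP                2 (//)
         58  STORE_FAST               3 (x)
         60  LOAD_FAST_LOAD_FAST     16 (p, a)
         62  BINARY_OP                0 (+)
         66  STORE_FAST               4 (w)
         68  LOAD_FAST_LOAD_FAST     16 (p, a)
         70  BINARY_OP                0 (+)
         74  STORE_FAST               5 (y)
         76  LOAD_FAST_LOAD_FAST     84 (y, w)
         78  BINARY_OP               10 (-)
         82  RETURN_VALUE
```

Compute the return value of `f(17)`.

LOAD_CONST → push 9. Stack: [9]
LOAD_FAST a → push 17. Stack: [9, 17]
BINARY_OP // → 9 // 17 = 0. Stack: [0]
LOAD_FAST_LOAD_FAST a,a → push 17,17. Stack: [0, 17, 17]
BINARY_OP - → 17 - 17 = 0. Stack: [0, 0]
BINARY_OP + → 0 + 0 = 0. Stack: [0]
STORE_FAST p → p=0. Stack: []
LOAD_CONST → push 10. Stack: [10]
LOAD_FAST a → push 17. Stack: [10, 17]
BINARY_OP + → 10 + 17 = 27. Stack: [27]
STORE_FAST p → p=27. Stack: []
LOAD_FAST_LOAD_FAST p,p → push 27,27. Stack: [27, 27]
BINARY_OP - → 27 - 27 = 0. Stack: [0]
LOAD_FAST p → push 27. Stack: [0, 27]
BINARY_OP + → 0 + 27 = 27. Stack: [27]
STORE_FAST r → r=27. Stack: []
LOAD_FAST_LOAD_FAST p,a → push 27,17. Stack: [27, 17]
BINARY_OP * → 27 * 17 = 459. Stack: [459]
LOAD_FAST p → push 27. Stack: [459, 27]
BINARY_OP // → 459 // 27 = 17. Stack: [17]
STORE_FAST x → x=17. Stack: []
LOAD_FAST_LOAD_FAST p,a → push 27,17. Stack: [27, 17]
BINARY_OP + → 27 + 17 = 44. Stack: [44]
STORE_FAST w → w=44. Stack: []
LOAD_FAST_LOAD_FAST p,a → push 27,17. Stack: [27, 17]
BINARY_OP + → 27 + 17 = 44. Stack: [44]
STORE_FAST y → y=44. Stack: []
LOAD_FAST_LOAD_FAST y,w → push 44,44. Stack: [44, 44]
BINARY_OP - → 44 - 44 = 0. Stack: [0]
RETURN_VALUE → return 0.

0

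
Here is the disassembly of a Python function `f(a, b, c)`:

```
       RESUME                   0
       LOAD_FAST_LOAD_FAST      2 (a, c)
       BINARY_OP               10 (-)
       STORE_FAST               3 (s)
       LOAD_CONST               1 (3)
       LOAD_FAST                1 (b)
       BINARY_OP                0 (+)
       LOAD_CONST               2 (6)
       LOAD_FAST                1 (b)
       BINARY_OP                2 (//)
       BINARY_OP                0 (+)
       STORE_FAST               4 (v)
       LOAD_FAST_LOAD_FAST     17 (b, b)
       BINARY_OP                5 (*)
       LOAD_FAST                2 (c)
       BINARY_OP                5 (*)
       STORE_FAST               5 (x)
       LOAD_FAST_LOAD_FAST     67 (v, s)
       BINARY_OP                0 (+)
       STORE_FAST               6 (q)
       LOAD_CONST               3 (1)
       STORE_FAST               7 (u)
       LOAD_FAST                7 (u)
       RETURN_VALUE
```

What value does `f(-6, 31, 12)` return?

LOAD_FAST_LOAD_FAST a,c → push -6,12. Stack: [-6, 12]
BINARY_OP - → -6 - 12 = -18. Stack: [-18]
STORE_FAST s → s=-18. Stack: []
LOAD_CONST → push 3. Stack: [3]
LOAD_FAST b → push 31. Stack: [3, 31]
BINARY_OP + → 3 + 31 = 34. Stack: [34]
LOAD_CONST → push 6. Stack: [34, 6]
LOAD_FAST b → push 31. Stack: [34, 6, 31]
BINARY_OP // → 6 // 31 = 0. Stack: [34, 0]
BINARY_OP + → 34 + 0 = 34. Stack: [34]
STORE_FAST v → v=34. Stack: []
LOAD_FAST_LOAD_FAST b,b → push 31,31. Stack: [31, 31]
BINARY_OP * → 31 * 31 = 961. Stack: [961]
LOAD_FAST c → push 12. Stack: [961, 12]
BINARY_OP * → 961 * 12 = 11532. Stack: [11532]
STORE_FAST x → x=11532. Stack: []
LOAD_FAST_LOAD_FAST v,s → push 34,-18. Stack: [34, -18]
BINARY_OP + → 34 + -18 = 16. Stack: [16]
STORE_FAST q → q=16. Stack: []
LOAD_CONST → push 1. Stack: [1]
STORE_FAST u → u=1. Stack: []
LOAD_FAST u → push 1. Stack: [1]
RETURN_VALUE → return 1.

1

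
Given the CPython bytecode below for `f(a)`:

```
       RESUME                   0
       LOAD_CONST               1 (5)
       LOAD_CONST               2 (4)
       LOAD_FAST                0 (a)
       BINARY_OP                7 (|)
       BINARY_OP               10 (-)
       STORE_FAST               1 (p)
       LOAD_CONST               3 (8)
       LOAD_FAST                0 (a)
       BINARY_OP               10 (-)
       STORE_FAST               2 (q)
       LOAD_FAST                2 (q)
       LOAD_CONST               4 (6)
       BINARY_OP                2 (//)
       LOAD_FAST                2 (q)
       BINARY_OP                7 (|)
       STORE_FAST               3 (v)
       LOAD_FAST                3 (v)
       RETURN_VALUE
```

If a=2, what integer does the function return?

7

LOAD_CONST → push 5. Stack: [5]
LOAD_CONST → push 4. Stack: [5, 4]
LOAD_FAST a → push 2. Stack: [5, 4, 2]
BINARY_OP | → 4 | 2 = 6. Stack: [5, 6]
BINARY_OP - → 5 - 6 = -1. Stack: [-1]
STORE_FAST p → p=-1. Stack: []
LOAD_CONST → push 8. Stack: [8]
LOAD_FAST a → push 2. Stack: [8, 2]
BINARY_OP - → 8 - 2 = 6. Stack: [6]
STORE_FAST q → q=6. Stack: []
LOAD_FAST q → push 6. Stack: [6]
LOAD_CONST → push 6. Stack: [6, 6]
BINARY_OP // → 6 // 6 = 1. Stack: [1]
LOAD_FAST q → push 6. Stack: [1, 6]
BINARY_OP | → 1 | 6 = 7. Stack: [7]
STORE_FAST v → v=7. Stack: []
LOAD_FAST v → push 7. Stack: [7]
RETURN_VALUE → return 7.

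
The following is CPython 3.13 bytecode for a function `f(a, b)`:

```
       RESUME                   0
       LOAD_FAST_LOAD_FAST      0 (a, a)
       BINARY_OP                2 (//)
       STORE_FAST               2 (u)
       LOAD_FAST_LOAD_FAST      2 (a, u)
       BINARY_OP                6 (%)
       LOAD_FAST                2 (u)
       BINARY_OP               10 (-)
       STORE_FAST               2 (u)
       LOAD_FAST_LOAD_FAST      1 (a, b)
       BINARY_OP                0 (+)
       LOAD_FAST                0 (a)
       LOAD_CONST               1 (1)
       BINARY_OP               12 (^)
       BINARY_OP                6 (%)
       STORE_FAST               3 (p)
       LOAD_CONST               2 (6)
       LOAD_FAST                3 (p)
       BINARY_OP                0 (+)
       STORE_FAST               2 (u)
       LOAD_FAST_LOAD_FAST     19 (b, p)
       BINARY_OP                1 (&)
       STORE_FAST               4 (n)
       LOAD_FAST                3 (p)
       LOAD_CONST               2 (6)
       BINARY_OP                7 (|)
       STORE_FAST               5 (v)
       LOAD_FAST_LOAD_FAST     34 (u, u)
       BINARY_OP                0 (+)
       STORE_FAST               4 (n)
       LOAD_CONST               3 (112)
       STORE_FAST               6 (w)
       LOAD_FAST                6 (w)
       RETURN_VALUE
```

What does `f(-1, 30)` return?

112

LOAD_FAST_LOAD_FAST a,a → push -1,-1. Stack: [-1, -1]
BINARY_OP // → -1 // -1 = 1. Stack: [1]
STORE_FAST u → u=1. Stack: []
LOAD_FAST_LOAD_FAST a,u → push -1,1. Stack: [-1, 1]
BINARY_OP % → -1 % 1 = 0. Stack: [0]
LOAD_FAST u → push 1. Stack: [0, 1]
BINARY_OP - → 0 - 1 = -1. Stack: [-1]
STORE_FAST u → u=-1. Stack: []
LOAD_FAST_LOAD_FAST a,b → push -1,30. Stack: [-1, 30]
BINARY_OP + → -1 + 30 = 29. Stack: [29]
LOAD_FAST a → push -1. Stack: [29, -1]
LOAD_CONST → push 1. Stack: [29, -1, 1]
BINARY_OP ^ → -1 ^ 1 = -2. Stack: [29, -2]
BINARY_OP % → 29 % -2 = -1. Stack: [-1]
STORE_FAST p → p=-1. Stack: []
LOAD_CONST → push 6. Stack: [6]
LOAD_FAST p → push -1. Stack: [6, -1]
BINARY_OP + → 6 + -1 = 5. Stack: [5]
STORE_FAST u → u=5. Stack: []
LOAD_FAST_LOAD_FAST b,p → push 30,-1. Stack: [30, -1]
BINARY_OP & → 30 & -1 = 30. Stack: [30]
STORE_FAST n → n=30. Stack: []
LOAD_FAST p → push -1. Stack: [-1]
LOAD_CONST → push 6. Stack: [-1, 6]
BINARY_OP | → -1 | 6 = -1. Stack: [-1]
STORE_FAST v → v=-1. Stack: []
LOAD_FAST_LOAD_FAST u,u → push 5,5. Stack: [5, 5]
BINARY_OP + → 5 + 5 = 10. Stack: [10]
STORE_FAST n → n=10. Stack: []
LOAD_CONST → push 112. Stack: [112]
STORE_FAST w → w=112. Stack: []
LOAD_FAST w → push 112. Stack: [112]
RETURN_VALUE → return 112.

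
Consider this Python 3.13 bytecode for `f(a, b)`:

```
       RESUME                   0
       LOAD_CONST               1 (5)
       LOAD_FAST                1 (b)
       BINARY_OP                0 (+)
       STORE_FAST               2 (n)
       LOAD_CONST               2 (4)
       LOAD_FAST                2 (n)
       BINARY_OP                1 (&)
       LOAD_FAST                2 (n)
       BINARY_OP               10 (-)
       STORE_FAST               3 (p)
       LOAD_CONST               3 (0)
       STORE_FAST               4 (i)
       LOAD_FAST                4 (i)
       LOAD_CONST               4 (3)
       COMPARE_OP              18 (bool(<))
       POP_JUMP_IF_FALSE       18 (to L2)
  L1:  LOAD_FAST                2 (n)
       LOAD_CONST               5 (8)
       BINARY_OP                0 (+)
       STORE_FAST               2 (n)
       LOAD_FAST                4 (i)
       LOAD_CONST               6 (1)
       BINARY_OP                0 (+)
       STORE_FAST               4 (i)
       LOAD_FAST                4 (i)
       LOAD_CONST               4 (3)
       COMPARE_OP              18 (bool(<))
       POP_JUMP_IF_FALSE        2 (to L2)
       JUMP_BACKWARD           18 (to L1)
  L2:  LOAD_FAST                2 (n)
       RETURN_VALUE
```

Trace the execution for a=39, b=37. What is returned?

LOAD_CONST → push 5. Stack: [5]
LOAD_FAST b → push 37. Stack: [5, 37]
BINARY_OP + → 5 + 37 = 42. Stack: [42]
STORE_FAST n → n=42. Stack: []
LOAD_CONST → push 4. Stack: [4]
LOAD_FAST n → push 42. Stack: [4, 42]
BINARY_OP & → 4 & 42 = 0. Stack: [0]
LOAD_FAST n → push 42. Stack: [0, 42]
BINARY_OP - → 0 - 42 = -42. Stack: [-42]
STORE_FAST p → p=-42. Stack: []
LOAD_CONST → push 0. Stack: [0]
STORE_FAST i → i=0. Stack: []
LOAD_FAST i → push 0. Stack: [0]
LOAD_CONST → push 3. Stack: [0, 3]
COMPARE_OP bool(<) → 0 vs 3 = True. Stack: [True]
POP_JUMP_IF_FALSE → pop True; no jump. Stack: []
LOAD_FAST n → push 42. Stack: [42]
LOAD_CONST → push 8. Stack: [42, 8]
BINARY_OP + → 42 + 8 = 50. Stack: [50]
STORE_FAST n → n=50. Stack: []
LOAD_FAST i → push 0. Stack: [0]
LOAD_CONST → push 1. Stack: [0, 1]
BINARY_OP + → 0 + 1 = 1. Stack: [1]
STORE_FAST i → i=1. Stack: []
LOAD_FAST i → push 1. Stack: [1]
LOAD_CONST → push 3. Stack: [1, 3]
COMPARE_OP bool(<) → 1 vs 3 = True. Stack: [True]
POP_JUMP_IF_FALSE → pop True; no jump. Stack: []
LOAD_FAST n → push 50. Stack: [50]
LOAD_CONST → push 8. Stack: [50, 8]
BINARY_OP + → 50 + 8 = 58. Stack: [58]
STORE_FAST n → n=58. Stack: []
LOAD_FAST i → push 1. Stack: [1]
LOAD_CONST → push 1. Stack: [1, 1]
BINARY_OP + → 1 + 1 = 2. Stack: [2]
STORE_FAST i → i=2. Stack: []
LOAD_FAST i → push 2. Stack: [2]
LOAD_CONST → push 3. Stack: [2, 3]
COMPARE_OP bool(<) → 2 vs 3 = True. Stack: [True]
POP_JUMP_IF_FALSE → pop True; no jump. Stack: []
LOAD_FAST n → push 58. Stack: [58]
LOAD_CONST → push 8. Stack: [58, 8]
BINARY_OP + → 58 + 8 = 66. Stack: [66]
STORE_FAST n → n=66. Stack: []
LOAD_FAST i → push 2. Stack: [2]
LOAD_CONST → push 1. Stack: [2, 1]
BINARY_OP + → 2 + 1 = 3. Stack: [3]
STORE_FAST i → i=3. Stack: []
LOAD_FAST i → push 3. Stack: [3]
LOAD_CONST → push 3. Stack: [3, 3]
COMPARE_OP bool(<) → 3 vs 3 = False. Stack: [False]
POP_JUMP_IF_FALSE → pop False; jump. Stack: []
LOAD_FAST n → push 66. Stack: [66]
RETURN_VALUE → return 66.

66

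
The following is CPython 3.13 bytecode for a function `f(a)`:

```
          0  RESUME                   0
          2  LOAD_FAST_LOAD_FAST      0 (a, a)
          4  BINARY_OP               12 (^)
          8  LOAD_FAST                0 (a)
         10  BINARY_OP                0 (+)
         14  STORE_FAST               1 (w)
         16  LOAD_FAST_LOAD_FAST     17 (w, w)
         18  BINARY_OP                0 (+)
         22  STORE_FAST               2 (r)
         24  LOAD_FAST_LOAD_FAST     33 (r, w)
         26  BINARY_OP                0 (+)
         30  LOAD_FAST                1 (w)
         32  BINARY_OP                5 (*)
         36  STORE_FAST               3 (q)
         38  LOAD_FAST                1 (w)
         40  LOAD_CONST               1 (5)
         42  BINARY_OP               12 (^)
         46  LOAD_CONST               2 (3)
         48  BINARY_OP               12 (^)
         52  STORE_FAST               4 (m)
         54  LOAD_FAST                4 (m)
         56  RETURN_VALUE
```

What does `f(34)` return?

LOAD_FAST_LOAD_FAST a,a → push 34,34. Stack: [34, 34]
BINARY_OP ^ → 34 ^ 34 = 0. Stack: [0]
LOAD_FAST a → push 34. Stack: [0, 34]
BINARY_OP + → 0 + 34 = 34. Stack: [34]
STORE_FAST w → w=34. Stack: []
LOAD_FAST_LOAD_FAST w,w → push 34,34. Stack: [34, 34]
BINARY_OP + → 34 + 34 = 68. Stack: [68]
STORE_FAST r → r=68. Stack: []
LOAD_FAST_LOAD_FAST r,w → push 68,34. Stack: [68, 34]
BINARY_OP + → 68 + 34 = 102. Stack: [102]
LOAD_FAST w → push 34. Stack: [102, 34]
BINARY_OP * → 102 * 34 = 3468. Stack: [3468]
STORE_FAST q → q=3468. Stack: []
LOAD_FAST w → push 34. Stack: [34]
LOAD_CONST → push 5. Stack: [34, 5]
BINARY_OP ^ → 34 ^ 5 = 39. Stack: [39]
LOAD_CONST → push 3. Stack: [39, 3]
BINARY_OP ^ → 39 ^ 3 = 36. Stack: [36]
STORE_FAST m → m=36. Stack: []
LOAD_FAST m → push 36. Stack: [36]
RETURN_VALUE → return 36.

36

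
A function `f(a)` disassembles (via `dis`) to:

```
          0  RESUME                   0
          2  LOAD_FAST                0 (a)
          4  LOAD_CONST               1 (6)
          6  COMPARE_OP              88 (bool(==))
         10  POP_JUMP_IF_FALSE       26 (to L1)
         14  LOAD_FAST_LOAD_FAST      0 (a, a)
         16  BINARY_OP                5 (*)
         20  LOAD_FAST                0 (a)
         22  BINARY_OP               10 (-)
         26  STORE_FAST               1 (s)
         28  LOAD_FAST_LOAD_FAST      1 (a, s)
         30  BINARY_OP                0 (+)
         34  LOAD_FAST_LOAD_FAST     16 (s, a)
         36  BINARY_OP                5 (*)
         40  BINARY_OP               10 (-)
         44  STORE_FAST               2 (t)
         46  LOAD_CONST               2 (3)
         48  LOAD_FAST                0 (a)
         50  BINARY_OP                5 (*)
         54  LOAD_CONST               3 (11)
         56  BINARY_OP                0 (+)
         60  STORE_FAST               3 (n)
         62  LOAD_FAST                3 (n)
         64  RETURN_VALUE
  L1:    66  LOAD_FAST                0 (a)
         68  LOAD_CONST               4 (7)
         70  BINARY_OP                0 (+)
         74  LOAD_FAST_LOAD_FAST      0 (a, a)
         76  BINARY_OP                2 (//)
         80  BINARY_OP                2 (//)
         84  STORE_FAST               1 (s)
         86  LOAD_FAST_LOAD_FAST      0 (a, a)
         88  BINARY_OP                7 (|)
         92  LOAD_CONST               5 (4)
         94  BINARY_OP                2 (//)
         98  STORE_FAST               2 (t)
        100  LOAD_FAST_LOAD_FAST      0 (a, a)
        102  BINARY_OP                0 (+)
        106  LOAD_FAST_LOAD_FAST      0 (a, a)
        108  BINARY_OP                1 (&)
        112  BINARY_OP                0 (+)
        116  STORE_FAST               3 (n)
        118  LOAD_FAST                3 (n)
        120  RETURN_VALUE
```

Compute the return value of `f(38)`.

114

LOAD_FAST a → push 38. Stack: [38]
LOAD_CONST → push 6. Stack: [38, 6]
COMPARE_OP bool(==) → 38 vs 6 = False. Stack: [False]
POP_JUMP_IF_FALSE → pop False; jump. Stack: []
LOAD_FAST a → push 38. Stack: [38]
LOAD_CONST → push 7. Stack: [38, 7]
BINARY_OP + → 38 + 7 = 45. Stack: [45]
LOAD_FAST_LOAD_FAST a,a → push 38,38. Stack: [45, 38, 38]
BINARY_OP // → 38 // 38 = 1. Stack: [45, 1]
BINARY_OP // → 45 // 1 = 45. Stack: [45]
STORE_FAST s → s=45. Stack: []
LOAD_FAST_LOAD_FAST a,a → push 38,38. Stack: [38, 38]
BINARY_OP | → 38 | 38 = 38. Stack: [38]
LOAD_CONST → push 4. Stack: [38, 4]
BINARY_OP // → 38 // 4 = 9. Stack: [9]
STORE_FAST t → t=9. Stack: []
LOAD_FAST_LOAD_FAST a,a → push 38,38. Stack: [38, 38]
BINARY_OP + → 38 + 38 = 76. Stack: [76]
LOAD_FAST_LOAD_FAST a,a → push 38,38. Stack: [76, 38, 38]
BINARY_OP & → 38 & 38 = 38. Stack: [76, 38]
BINARY_OP + → 76 + 38 = 114. Stack: [114]
STORE_FAST n → n=114. Stack: []
LOAD_FAST n → push 114. Stack: [114]
RETURN_VALUE → return 114.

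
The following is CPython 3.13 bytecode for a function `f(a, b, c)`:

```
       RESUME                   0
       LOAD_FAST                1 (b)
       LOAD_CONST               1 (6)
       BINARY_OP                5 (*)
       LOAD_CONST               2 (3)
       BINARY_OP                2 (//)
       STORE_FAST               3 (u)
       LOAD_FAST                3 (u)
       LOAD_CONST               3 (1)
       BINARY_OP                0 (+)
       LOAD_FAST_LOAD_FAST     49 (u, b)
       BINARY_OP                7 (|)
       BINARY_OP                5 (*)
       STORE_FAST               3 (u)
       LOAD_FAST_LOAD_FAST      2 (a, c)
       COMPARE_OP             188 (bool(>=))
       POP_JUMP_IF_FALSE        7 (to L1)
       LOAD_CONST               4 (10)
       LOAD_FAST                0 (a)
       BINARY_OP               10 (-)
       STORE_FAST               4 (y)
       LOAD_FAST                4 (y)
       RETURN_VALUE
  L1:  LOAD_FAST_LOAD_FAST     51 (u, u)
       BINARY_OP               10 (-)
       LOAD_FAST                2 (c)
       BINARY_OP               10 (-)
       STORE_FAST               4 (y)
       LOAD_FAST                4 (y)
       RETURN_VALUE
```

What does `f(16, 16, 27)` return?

-27

LOAD_FAST b → push 16. Stack: [16]
LOAD_CONST → push 6. Stack: [16, 6]
BINARY_OP * → 16 * 6 = 96. Stack: [96]
LOAD_CONST → push 3. Stack: [96, 3]
BINARY_OP // → 96 // 3 = 32. Stack: [32]
STORE_FAST u → u=32. Stack: []
LOAD_FAST u → push 32. Stack: [32]
LOAD_CONST → push 1. Stack: [32, 1]
BINARY_OP + → 32 + 1 = 33. Stack: [33]
LOAD_FAST_LOAD_FAST u,b → push 32,16. Stack: [33, 32, 16]
BINARY_OP | → 32 | 16 = 48. Stack: [33, 48]
BINARY_OP * → 33 * 48 = 1584. Stack: [1584]
STORE_FAST u → u=1584. Stack: []
LOAD_FAST_LOAD_FAST a,c → push 16,27. Stack: [16, 27]
COMPARE_OP bool(>=) → 16 vs 27 = False. Stack: [False]
POP_JUMP_IF_FALSE → pop False; jump. Stack: []
LOAD_FAST_LOAD_FAST u,u → push 1584,1584. Stack: [1584, 1584]
BINARY_OP - → 1584 - 1584 = 0. Stack: [0]
LOAD_FAST c → push 27. Stack: [0, 27]
BINARY_OP - → 0 - 27 = -27. Stack: [-27]
STORE_FAST y → y=-27. Stack: []
LOAD_FAST y → push -27. Stack: [-27]
RETURN_VALUE → return -27.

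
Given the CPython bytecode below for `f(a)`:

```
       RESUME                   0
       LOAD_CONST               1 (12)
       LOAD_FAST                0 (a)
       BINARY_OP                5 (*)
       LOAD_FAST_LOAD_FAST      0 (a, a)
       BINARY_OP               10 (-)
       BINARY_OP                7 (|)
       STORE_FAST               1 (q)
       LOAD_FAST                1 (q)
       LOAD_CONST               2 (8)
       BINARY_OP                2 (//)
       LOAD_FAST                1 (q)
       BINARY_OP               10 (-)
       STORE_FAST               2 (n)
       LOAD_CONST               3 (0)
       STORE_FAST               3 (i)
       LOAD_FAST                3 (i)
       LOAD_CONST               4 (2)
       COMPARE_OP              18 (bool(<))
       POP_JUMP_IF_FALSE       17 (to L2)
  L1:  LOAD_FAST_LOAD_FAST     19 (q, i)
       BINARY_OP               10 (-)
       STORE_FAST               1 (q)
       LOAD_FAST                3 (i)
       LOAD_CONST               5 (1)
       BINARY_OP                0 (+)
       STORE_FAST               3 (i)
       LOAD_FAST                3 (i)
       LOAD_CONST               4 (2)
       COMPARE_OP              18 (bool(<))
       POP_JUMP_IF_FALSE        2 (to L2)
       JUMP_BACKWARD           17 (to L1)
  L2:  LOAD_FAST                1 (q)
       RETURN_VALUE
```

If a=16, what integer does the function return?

LOAD_CONST → push 12. Stack: [12]
LOAD_FAST a → push 16. Stack: [12, 16]
BINARY_OP * → 12 * 16 = 192. Stack: [192]
LOAD_FAST_LOAD_FAST a,a → push 16,16. Stack: [192, 16, 16]
BINARY_OP - → 16 - 16 = 0. Stack: [192, 0]
BINARY_OP | → 192 | 0 = 192. Stack: [192]
STORE_FAST q → q=192. Stack: []
LOAD_FAST q → push 192. Stack: [192]
LOAD_CONST → push 8. Stack: [192, 8]
BINARY_OP // → 192 // 8 = 24. Stack: [24]
LOAD_FAST q → push 192. Stack: [24, 192]
BINARY_OP - → 24 - 192 = -168. Stack: [-168]
STORE_FAST n → n=-168. Stack: []
LOAD_CONST → push 0. Stack: [0]
STORE_FAST i → i=0. Stack: []
LOAD_FAST i → push 0. Stack: [0]
LOAD_CONST → push 2. Stack: [0, 2]
COMPARE_OP bool(<) → 0 vs 2 = True. Stack: [True]
POP_JUMP_IF_FALSE → pop True; no jump. Stack: []
LOAD_FAST_LOAD_FAST q,i → push 192,0. Stack: [192, 0]
BINARY_OP - → 192 - 0 = 192. Stack: [192]
STORE_FAST q → q=192. Stack: []
LOAD_FAST i → push 0. Stack: [0]
LOAD_CONST → push 1. Stack: [0, 1]
BINARY_OP + → 0 + 1 = 1. Stack: [1]
STORE_FAST i → i=1. Stack: []
LOAD_FAST i → push 1. Stack: [1]
LOAD_CONST → push 2. Stack: [1, 2]
COMPARE_OP bool(<) → 1 vs 2 = True. Stack: [True]
POP_JUMP_IF_FALSE → pop True; no jump. Stack: []
LOAD_FAST_LOAD_FAST q,i → push 192,1. Stack: [192, 1]
BINARY_OP - → 192 - 1 = 191. Stack: [191]
STORE_FAST q → q=191. Stack: []
LOAD_FAST i → push 1. Stack: [1]
LOAD_CONST → push 1. Stack: [1, 1]
BINARY_OP + → 1 + 1 = 2. Stack: [2]
STORE_FAST i → i=2. Stack: []
LOAD_FAST i → push 2. Stack: [2]
LOAD_CONST → push 2. Stack: [2, 2]
COMPARE_OP bool(<) → 2 vs 2 = False. Stack: [False]
POP_JUMP_IF_FALSE → pop False; jump. Stack: []
LOAD_FAST q → push 191. Stack: [191]
RETURN_VALUE → return 191.

191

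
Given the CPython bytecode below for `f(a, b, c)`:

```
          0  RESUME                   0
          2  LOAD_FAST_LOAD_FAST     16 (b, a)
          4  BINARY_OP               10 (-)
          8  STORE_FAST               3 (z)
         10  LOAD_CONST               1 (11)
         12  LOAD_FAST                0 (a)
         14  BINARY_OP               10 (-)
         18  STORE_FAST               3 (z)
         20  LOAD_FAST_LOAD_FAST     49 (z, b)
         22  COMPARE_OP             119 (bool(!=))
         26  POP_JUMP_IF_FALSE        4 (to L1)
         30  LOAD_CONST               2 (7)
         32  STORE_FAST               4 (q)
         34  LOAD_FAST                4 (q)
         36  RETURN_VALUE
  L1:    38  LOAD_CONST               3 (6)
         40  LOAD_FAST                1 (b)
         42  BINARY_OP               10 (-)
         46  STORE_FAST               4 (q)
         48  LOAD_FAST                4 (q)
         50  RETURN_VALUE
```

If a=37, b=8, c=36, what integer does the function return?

LOAD_FAST_LOAD_FAST b,a → push 8,37. Stack: [8, 37]
BINARY_OP - → 8 - 37 = -29. Stack: [-29]
STORE_FAST z → z=-29. Stack: []
LOAD_CONST → push 11. Stack: [11]
LOAD_FAST a → push 37. Stack: [11, 37]
BINARY_OP - → 11 - 37 = -26. Stack: [-26]
STORE_FAST z → z=-26. Stack: []
LOAD_FAST_LOAD_FAST z,b → push -26,8. Stack: [-26, 8]
COMPARE_OP bool(!=) → -26 vs 8 = True. Stack: [True]
POP_JUMP_IF_FALSE → pop True; no jump. Stack: []
LOAD_CONST → push 7. Stack: [7]
STORE_FAST q → q=7. Stack: []
LOAD_FAST q → push 7. Stack: [7]
RETURN_VALUE → return 7.

7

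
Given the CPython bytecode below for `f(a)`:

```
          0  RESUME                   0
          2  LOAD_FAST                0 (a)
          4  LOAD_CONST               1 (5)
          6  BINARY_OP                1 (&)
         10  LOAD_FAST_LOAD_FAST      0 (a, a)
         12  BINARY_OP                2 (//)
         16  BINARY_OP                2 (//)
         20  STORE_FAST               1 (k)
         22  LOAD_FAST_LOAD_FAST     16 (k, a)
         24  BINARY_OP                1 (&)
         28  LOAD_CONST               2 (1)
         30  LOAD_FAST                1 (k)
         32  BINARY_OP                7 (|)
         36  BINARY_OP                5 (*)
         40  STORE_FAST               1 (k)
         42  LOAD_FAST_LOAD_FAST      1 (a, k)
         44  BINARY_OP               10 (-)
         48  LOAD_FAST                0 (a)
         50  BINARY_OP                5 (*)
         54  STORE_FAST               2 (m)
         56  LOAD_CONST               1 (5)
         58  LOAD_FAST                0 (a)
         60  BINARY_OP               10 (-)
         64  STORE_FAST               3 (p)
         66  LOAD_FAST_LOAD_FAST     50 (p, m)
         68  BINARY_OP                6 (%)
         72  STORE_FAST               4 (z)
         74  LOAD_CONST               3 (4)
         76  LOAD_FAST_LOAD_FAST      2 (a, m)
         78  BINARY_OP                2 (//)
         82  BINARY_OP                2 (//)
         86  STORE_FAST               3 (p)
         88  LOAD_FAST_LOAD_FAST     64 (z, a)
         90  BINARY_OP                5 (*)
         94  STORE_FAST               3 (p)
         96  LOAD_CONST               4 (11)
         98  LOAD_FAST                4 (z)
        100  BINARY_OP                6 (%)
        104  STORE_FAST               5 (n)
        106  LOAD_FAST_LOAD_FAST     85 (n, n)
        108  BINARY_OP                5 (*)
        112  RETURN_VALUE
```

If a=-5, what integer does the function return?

LOAD_FAST a → push -5. Stack: [-5]
LOAD_CONST → push 5. Stack: [-5, 5]
BINARY_OP & → -5 & 5 = 1. Stack: [1]
LOAD_FAST_LOAD_FAST a,a → push -5,-5. Stack: [1, -5, -5]
BINARY_OP // → -5 // -5 = 1. Stack: [1, 1]
BINARY_OP // → 1 // 1 = 1. Stack: [1]
STORE_FAST k → k=1. Stack: []
LOAD_FAST_LOAD_FAST k,a → push 1,-5. Stack: [1, -5]
BINARY_OP & → 1 & -5 = 1. Stack: [1]
LOAD_CONST → push 1. Stack: [1, 1]
LOAD_FAST k → push 1. Stack: [1, 1, 1]
BINARY_OP | → 1 | 1 = 1. Stack: [1, 1]
BINARY_OP * → 1 * 1 = 1. Stack: [1]
STORE_FAST k → k=1. Stack: []
LOAD_FAST_LOAD_FAST a,k → push -5,1. Stack: [-5, 1]
BINARY_OP - → -5 - 1 = -6. Stack: [-6]
LOAD_FAST a → push -5. Stack: [-6, -5]
BINARY_OP * → -6 * -5 = 30. Stack: [30]
STORE_FAST m → m=30. Stack: []
LOAD_CONST → push 5. Stack: [5]
LOAD_FAST a → push -5. Stack: [5, -5]
BINARY_OP - → 5 - -5 = 10. Stack: [10]
STORE_FAST p → p=10. Stack: []
LOAD_FAST_LOAD_FAST p,m → push 10,30. Stack: [10, 30]
BINARY_OP % → 10 % 30 = 10. Stack: [10]
STORE_FAST z → z=10. Stack: []
LOAD_CONST → push 4. Stack: [4]
LOAD_FAST_LOAD_FAST a,m → push -5,30. Stack: [4, -5, 30]
BINARY_OP // → -5 // 30 = -1. Stack: [4, -1]
BINARY_OP // → 4 // -1 = -4. Stack: [-4]
STORE_FAST p → p=-4. Stack: []
LOAD_FAST_LOAD_FAST z,a → push 10,-5. Stack: [10, -5]
BINARY_OP * → 10 * -5 = -50. Stack: [-50]
STORE_FAST p → p=-50. Stack: []
LOAD_CONST → push 11. Stack: [11]
LOAD_FAST z → push 10. Stack: [11, 10]
BINARY_OP % → 11 % 10 = 1. Stack: [1]
STORE_FAST n → n=1. Stack: []
LOAD_FAST_LOAD_FAST n,n → push 1,1. Stack: [1, 1]
BINARY_OP * → 1 * 1 = 1. Stack: [1]
RETURN_VALUE → return 1.

1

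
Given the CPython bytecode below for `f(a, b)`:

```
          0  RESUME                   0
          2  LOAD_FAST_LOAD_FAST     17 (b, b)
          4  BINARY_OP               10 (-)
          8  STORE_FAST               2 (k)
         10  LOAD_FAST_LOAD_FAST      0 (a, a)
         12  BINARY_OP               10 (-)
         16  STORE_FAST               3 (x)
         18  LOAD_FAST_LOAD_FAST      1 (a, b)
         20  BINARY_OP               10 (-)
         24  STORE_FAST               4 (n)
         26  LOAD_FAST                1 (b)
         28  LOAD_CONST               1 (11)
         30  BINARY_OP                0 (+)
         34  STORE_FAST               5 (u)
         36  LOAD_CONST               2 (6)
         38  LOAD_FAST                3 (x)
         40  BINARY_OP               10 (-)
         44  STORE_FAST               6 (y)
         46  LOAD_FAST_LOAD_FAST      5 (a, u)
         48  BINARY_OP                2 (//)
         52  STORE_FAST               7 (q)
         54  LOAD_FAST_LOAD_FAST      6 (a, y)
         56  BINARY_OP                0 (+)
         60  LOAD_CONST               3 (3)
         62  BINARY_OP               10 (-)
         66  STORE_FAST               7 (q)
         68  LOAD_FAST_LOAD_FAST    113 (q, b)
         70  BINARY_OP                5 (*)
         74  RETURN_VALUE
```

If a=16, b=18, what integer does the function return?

342

LOAD_FAST_LOAD_FAST b,b → push 18,18. Stack: [18, 18]
BINARY_OP - → 18 - 18 = 0. Stack: [0]
STORE_FAST k → k=0. Stack: []
LOAD_FAST_LOAD_FAST a,a → push 16,16. Stack: [16, 16]
BINARY_OP - → 16 - 16 = 0. Stack: [0]
STORE_FAST x → x=0. Stack: []
LOAD_FAST_LOAD_FAST a,b → push 16,18. Stack: [16, 18]
BINARY_OP - → 16 - 18 = -2. Stack: [-2]
STORE_FAST n → n=-2. Stack: []
LOAD_FAST b → push 18. Stack: [18]
LOAD_CONST → push 11. Stack: [18, 11]
BINARY_OP + → 18 + 11 = 29. Stack: [29]
STORE_FAST u → u=29. Stack: []
LOAD_CONST → push 6. Stack: [6]
LOAD_FAST x → push 0. Stack: [6, 0]
BINARY_OP - → 6 - 0 = 6. Stack: [6]
STORE_FAST y → y=6. Stack: []
LOAD_FAST_LOAD_FAST a,u → push 16,29. Stack: [16, 29]
BINARY_OP // → 16 // 29 = 0. Stack: [0]
STORE_FAST q → q=0. Stack: []
LOAD_FAST_LOAD_FAST a,y → push 16,6. Stack: [16, 6]
BINARY_OP + → 16 + 6 = 22. Stack: [22]
LOAD_CONST → push 3. Stack: [22, 3]
BINARY_OP - → 22 - 3 = 19. Stack: [19]
STORE_FAST q → q=19. Stack: []
LOAD_FAST_LOAD_FAST q,b → push 19,18. Stack: [19, 18]
BINARY_OP * → 19 * 18 = 342. Stack: [342]
RETURN_VALUE → return 342.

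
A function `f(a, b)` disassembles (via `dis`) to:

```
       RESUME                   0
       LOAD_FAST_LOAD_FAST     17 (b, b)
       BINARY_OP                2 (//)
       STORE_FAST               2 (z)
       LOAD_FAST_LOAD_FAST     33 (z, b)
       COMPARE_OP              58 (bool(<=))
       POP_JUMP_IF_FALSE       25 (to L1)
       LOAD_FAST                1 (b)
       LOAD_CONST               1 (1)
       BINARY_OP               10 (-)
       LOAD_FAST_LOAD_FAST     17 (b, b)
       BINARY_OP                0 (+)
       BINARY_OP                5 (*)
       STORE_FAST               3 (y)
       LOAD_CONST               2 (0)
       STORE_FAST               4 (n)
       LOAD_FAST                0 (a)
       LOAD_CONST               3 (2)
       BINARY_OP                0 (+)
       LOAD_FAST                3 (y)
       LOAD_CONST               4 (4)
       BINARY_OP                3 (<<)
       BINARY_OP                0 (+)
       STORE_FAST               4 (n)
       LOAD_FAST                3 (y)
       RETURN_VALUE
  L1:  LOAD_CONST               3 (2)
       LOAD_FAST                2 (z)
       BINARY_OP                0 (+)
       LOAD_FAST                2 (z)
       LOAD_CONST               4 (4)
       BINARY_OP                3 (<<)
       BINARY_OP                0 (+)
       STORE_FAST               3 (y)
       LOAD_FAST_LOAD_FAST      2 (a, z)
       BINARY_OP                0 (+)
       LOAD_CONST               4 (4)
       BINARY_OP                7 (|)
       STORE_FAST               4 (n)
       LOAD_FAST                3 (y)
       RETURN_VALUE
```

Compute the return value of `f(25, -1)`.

LOAD_FAST_LOAD_FAST b,b → push -1,-1. Stack: [-1, -1]
BINARY_OP // → -1 // -1 = 1. Stack: [1]
STORE_FAST z → z=1. Stack: []
LOAD_FAST_LOAD_FAST z,b → push 1,-1. Stack: [1, -1]
COMPARE_OP bool(<=) → 1 vs -1 = False. Stack: [False]
POP_JUMP_IF_FALSE → pop False; jump. Stack: []
LOAD_CONST → push 2. Stack: [2]
LOAD_FAST z → push 1. Stack: [2, 1]
BINARY_OP + → 2 + 1 = 3. Stack: [3]
LOAD_FAST z → push 1. Stack: [3, 1]
LOAD_CONST → push 4. Stack: [3, 1, 4]
BINARY_OP << → 1 << 4 = 16. Stack: [3, 16]
BINARY_OP + → 3 + 16 = 19. Stack: [19]
STORE_FAST y → y=19. Stack: []
LOAD_FAST_LOAD_FAST a,z → push 25,1. Stack: [25, 1]
BINARY_OP + → 25 + 1 = 26. Stack: [26]
LOAD_CONST → push 4. Stack: [26, 4]
BINARY_OP | → 26 | 4 = 30. Stack: [30]
STORE_FAST n → n=30. Stack: []
LOAD_FAST y → push 19. Stack: [19]
RETURN_VALUE → return 19.

19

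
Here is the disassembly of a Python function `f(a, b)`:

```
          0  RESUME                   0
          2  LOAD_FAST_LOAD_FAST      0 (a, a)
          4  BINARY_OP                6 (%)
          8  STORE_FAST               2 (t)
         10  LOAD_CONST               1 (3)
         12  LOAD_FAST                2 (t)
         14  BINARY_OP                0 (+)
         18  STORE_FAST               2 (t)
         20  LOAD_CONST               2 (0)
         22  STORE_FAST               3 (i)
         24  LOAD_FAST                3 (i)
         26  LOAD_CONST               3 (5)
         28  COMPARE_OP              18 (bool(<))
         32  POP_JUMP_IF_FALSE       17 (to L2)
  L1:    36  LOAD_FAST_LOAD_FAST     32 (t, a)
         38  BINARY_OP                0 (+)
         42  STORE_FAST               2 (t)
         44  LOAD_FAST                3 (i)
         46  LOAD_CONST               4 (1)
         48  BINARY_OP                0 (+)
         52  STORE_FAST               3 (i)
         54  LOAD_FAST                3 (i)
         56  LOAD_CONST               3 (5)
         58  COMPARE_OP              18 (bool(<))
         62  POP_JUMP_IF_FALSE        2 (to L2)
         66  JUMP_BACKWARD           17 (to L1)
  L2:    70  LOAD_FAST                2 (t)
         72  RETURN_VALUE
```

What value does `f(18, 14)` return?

93

LOAD_FAST_LOAD_FAST a,a → push 18,18
BINARY_OP % → 18 % 18 = 0
STORE_FAST t → t=0
LOAD_CONST → push 3
LOAD_FAST t → push 0
BINARY_OP + → 3 + 0 = 3
STORE_FAST t → t=3
LOAD_CONST → push 0
STORE_FAST i → i=0
LOAD_FAST i → push 0
LOAD_CONST → push 5
COMPARE_OP bool(<) → 0 vs 5 = True
POP_JUMP_IF_FALSE → pop True; no jump
LOAD_FAST_LOAD_FAST t,a → push 3,18
BINARY_OP + → 3 + 18 = 21
STORE_FAST t → t=21
LOAD_FAST i → push 0
LOAD_CONST → push 1
BINARY_OP + → 0 + 1 = 1
STORE_FAST i → i=1
LOAD_FAST i → push 1
LOAD_CONST → push 5
COMPARE_OP bool(<) → 1 vs 5 = True
POP_JUMP_IF_FALSE → pop True; no jump
LOAD_FAST_LOAD_FAST t,a → push 21,18
BINARY_OP + → 21 + 18 = 39
STORE_FAST t → t=39
LOAD_FAST i → push 1
LOAD_CONST → push 1
BINARY_OP + → 1 + 1 = 2
STORE_FAST i → i=2
LOAD_FAST i → push 2
LOAD_CONST → push 5
COMPARE_OP bool(<) → 2 vs 5 = True
POP_JUMP_IF_FALSE → pop True; no jump
LOAD_FAST_LOAD_FAST t,a → push 39,18
BINARY_OP + → 39 + 18 = 57
STORE_FAST t → t=57
LOAD_FAST i → push 2
LOAD_CONST → push 1
BINARY_OP + → 2 + 1 = 3
STORE_FAST i → i=3
LOAD_FAST i → push 3
LOAD_CONST → push 5
COMPARE_OP bool(<) → 3 vs 5 = True
POP_JUMP_IF_FALSE → pop True; no jump
LOAD_FAST_LOAD_FAST t,a → push 57,18
BINARY_OP + → 57 + 18 = 75
STORE_FAST t → t=75
LOAD_FAST i → push 3
LOAD_CONST → push 1
BINARY_OP + → 3 + 1 = 4
STORE_FAST i → i=4
LOAD_FAST i → push 4
LOAD_CONST → push 5
COMPARE_OP bool(<) → 4 vs 5 = True
POP_JUMP_IF_FALSE → pop True; no jump
LOAD_FAST_LOAD_FAST t,a → push 75,18
BINARY_OP + → 75 + 18 = 93
STORE_FAST t → t=93
LOAD_FAST i → push 4
LOAD_CONST → push 1
BINARY_OP + → 4 + 1 = 5
STORE_FAST i → i=5
LOAD_FAST i → push 5
LOAD_CONST → push 5
COMPARE_OP bool(<) → 5 vs 5 = False
POP_JUMP_IF_FALSE → pop False; jump
LOAD_FAST t → push 93
RETURN_VALUE → return 93.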